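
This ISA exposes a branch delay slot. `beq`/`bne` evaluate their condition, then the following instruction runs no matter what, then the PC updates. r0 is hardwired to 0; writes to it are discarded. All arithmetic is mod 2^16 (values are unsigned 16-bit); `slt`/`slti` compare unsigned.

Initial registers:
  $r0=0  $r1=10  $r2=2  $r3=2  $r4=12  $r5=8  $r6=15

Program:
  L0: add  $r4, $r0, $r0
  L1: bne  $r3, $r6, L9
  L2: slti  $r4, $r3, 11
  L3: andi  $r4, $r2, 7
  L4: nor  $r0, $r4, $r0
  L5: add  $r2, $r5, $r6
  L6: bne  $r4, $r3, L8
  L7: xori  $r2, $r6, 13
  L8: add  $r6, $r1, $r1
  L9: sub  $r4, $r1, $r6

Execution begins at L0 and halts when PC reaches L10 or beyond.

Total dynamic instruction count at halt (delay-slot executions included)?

4

#0 add  $r4, $r0, $r0 ; 0/10/2/2/0/8/15
#1 bne  $r3, $r6, L9 ; 0/10/2/2/0/8/15 ; →target
#2 slti  $r4, $r3, 11 ; 0/10/2/2/1/8/15
#9 sub  $r4, $r1, $r6 ; 0/10/2/2/65531/8/15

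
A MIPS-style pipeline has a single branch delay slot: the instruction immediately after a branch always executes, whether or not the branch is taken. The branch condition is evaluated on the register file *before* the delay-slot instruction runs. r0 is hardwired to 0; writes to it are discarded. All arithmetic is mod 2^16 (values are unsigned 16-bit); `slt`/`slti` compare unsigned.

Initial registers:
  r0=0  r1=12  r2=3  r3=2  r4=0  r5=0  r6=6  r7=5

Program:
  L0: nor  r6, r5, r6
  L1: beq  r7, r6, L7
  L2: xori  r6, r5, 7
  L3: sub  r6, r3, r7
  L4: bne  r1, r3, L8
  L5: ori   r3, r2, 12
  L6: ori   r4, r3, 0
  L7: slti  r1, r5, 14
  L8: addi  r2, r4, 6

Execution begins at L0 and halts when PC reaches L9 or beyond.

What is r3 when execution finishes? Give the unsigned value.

15

PC=0  nor  r6, r5, r6        | r0=0 r1=12 r2=3 r3=2 r4=0 r5=0 r6=65529 r7=5
PC=1  beq  r7, r6, L7        | r0=0 r1=12 r2=3 r3=2 r4=0 r5=0 r6=65529 r7=5  [not taken]
PC=2  xori  r6, r5, 7        | r0=0 r1=12 r2=3 r3=2 r4=0 r5=0 r6=7 r7=5
PC=3  sub  r6, r3, r7        | r0=0 r1=12 r2=3 r3=2 r4=0 r5=0 r6=65533 r7=5
PC=4  bne  r1, r3, L8        | r0=0 r1=12 r2=3 r3=2 r4=0 r5=0 r6=65533 r7=5  [TAKEN]
PC=5  ori   r3, r2, 12       | r0=0 r1=12 r2=3 r3=15 r4=0 r5=0 r6=65533 r7=5
PC=8  addi  r2, r4, 6        | r0=0 r1=12 r2=6 r3=15 r4=0 r5=0 r6=65533 r7=5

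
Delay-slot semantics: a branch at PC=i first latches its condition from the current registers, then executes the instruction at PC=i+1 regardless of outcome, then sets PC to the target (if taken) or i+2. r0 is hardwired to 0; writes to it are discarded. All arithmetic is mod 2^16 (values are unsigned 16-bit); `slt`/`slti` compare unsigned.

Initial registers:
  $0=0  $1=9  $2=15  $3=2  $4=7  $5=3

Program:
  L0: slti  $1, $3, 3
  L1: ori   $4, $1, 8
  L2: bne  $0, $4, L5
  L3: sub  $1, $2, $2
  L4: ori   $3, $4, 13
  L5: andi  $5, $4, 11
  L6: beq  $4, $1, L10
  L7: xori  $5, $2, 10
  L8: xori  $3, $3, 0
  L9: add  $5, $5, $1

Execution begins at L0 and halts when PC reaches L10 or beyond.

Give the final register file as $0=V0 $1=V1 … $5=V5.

PC=0  slti  $1, $3, 3        | $0=0 $1=1 $2=15 $3=2 $4=7 $5=3
PC=1  ori   $4, $1, 8        | $0=0 $1=1 $2=15 $3=2 $4=9 $5=3
PC=2  bne  $0, $4, L5        | $0=0 $1=1 $2=15 $3=2 $4=9 $5=3  [TAKEN]
PC=3  sub  $1, $2, $2        | $0=0 $1=0 $2=15 $3=2 $4=9 $5=3
PC=5  andi  $5, $4, 11       | $0=0 $1=0 $2=15 $3=2 $4=9 $5=9
PC=6  beq  $4, $1, L10       | $0=0 $1=0 $2=15 $3=2 $4=9 $5=9  [not taken]
PC=7  xori  $5, $2, 10       | $0=0 $1=0 $2=15 $3=2 $4=9 $5=5
PC=8  xori  $3, $3, 0        | $0=0 $1=0 $2=15 $3=2 $4=9 $5=5
PC=9  add  $5, $5, $1        | $0=0 $1=0 $2=15 $3=2 $4=9 $5=5

$0=0 $1=0 $2=15 $3=2 $4=9 $5=5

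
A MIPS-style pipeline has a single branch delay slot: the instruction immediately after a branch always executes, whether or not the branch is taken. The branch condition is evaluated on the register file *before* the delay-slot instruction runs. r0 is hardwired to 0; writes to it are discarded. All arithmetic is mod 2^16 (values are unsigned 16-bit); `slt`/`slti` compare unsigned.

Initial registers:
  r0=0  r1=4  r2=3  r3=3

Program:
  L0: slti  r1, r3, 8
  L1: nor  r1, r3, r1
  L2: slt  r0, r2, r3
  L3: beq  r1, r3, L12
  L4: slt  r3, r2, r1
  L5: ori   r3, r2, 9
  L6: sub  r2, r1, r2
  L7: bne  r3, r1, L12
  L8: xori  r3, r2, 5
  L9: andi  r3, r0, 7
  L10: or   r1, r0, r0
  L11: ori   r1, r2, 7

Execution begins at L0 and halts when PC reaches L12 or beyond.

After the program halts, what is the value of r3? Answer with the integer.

65532

#0 slti  r1, r3, 8 ; 0/1/3/3
#1 nor  r1, r3, r1 ; 0/65532/3/3
#2 slt  r0, r2, r3 ; 0/65532/3/3
#3 beq  r1, r3, L12 ; 0/65532/3/3 ; →fallthru
#4 slt  r3, r2, r1 ; 0/65532/3/1
#5 ori   r3, r2, 9 ; 0/65532/3/11
#6 sub  r2, r1, r2 ; 0/65532/65529/11
#7 bne  r3, r1, L12 ; 0/65532/65529/11 ; →target
#8 xori  r3, r2, 5 ; 0/65532/65529/65532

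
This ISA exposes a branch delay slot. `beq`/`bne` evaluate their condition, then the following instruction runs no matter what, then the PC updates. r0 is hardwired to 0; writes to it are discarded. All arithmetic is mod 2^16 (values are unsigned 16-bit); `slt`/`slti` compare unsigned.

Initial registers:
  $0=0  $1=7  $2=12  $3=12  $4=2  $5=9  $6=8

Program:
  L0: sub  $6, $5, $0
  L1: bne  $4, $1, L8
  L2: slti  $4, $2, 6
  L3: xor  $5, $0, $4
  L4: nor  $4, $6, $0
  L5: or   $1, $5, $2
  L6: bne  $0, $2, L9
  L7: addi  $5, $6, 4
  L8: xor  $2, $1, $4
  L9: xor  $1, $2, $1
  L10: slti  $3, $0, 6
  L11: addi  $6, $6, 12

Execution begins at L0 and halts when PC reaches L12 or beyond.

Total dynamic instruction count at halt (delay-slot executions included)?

  step pc=0: sub  $6, $5, $0  regs=(0,7,12,12,2,9,9)
  step pc=1: bne  $4, $1, L8  cond=T  regs=(0,7,12,12,2,9,9)
  step pc=2: slti  $4, $2, 6  regs=(0,7,12,12,0,9,9)
  step pc=8: xor  $2, $1, $4  regs=(0,7,7,12,0,9,9)
  step pc=9: xor  $1, $2, $1  regs=(0,0,7,12,0,9,9)
  step pc=10: slti  $3, $0, 6  regs=(0,0,7,1,0,9,9)
  step pc=11: addi  $6, $6, 12  regs=(0,0,7,1,0,9,21)

7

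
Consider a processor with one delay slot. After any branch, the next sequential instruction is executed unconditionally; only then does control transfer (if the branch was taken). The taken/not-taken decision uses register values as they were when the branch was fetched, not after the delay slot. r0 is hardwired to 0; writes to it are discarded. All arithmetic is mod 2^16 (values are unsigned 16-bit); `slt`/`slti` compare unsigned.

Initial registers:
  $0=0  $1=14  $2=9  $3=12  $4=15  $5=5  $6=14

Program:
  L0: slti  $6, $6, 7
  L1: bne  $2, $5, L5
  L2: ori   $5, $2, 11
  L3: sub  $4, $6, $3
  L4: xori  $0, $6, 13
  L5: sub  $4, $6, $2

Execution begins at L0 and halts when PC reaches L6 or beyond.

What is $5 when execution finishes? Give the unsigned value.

11

#0 slti  $6, $6, 7 ; 0/14/9/12/15/5/0
#1 bne  $2, $5, L5 ; 0/14/9/12/15/5/0 ; →target
#2 ori   $5, $2, 11 ; 0/14/9/12/15/11/0
#5 sub  $4, $6, $2 ; 0/14/9/12/65527/11/0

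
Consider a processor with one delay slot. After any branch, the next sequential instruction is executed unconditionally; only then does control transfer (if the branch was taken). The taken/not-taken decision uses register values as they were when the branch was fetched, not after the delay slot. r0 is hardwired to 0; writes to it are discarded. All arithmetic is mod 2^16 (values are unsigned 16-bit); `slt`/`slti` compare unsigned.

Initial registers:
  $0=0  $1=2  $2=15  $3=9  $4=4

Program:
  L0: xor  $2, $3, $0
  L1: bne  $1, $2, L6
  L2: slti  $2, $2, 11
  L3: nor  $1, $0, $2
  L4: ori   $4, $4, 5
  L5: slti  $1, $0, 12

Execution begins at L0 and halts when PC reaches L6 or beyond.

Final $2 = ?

1

PC=0  xor  $2, $3, $0        | $0=0 $1=2 $2=9 $3=9 $4=4
PC=1  bne  $1, $2, L6        | $0=0 $1=2 $2=9 $3=9 $4=4  [TAKEN]
PC=2  slti  $2, $2, 11       | $0=0 $1=2 $2=1 $3=9 $4=4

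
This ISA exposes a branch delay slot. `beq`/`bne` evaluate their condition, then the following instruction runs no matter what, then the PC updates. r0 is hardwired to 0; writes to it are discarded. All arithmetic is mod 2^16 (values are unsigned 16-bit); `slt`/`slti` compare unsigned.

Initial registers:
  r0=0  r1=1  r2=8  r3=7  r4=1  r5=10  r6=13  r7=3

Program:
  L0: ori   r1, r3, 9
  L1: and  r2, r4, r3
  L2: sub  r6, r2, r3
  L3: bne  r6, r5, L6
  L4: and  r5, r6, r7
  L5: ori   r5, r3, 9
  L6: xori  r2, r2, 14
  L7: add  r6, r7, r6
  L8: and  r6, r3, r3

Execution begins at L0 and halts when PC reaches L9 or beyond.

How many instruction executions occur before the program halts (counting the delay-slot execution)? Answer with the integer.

8

#0 ori   r1, r3, 9 ; 0/15/8/7/1/10/13/3
#1 and  r2, r4, r3 ; 0/15/1/7/1/10/13/3
#2 sub  r6, r2, r3 ; 0/15/1/7/1/10/65530/3
#3 bne  r6, r5, L6 ; 0/15/1/7/1/10/65530/3 ; →target
#4 and  r5, r6, r7 ; 0/15/1/7/1/2/65530/3
#6 xori  r2, r2, 14 ; 0/15/15/7/1/2/65530/3
#7 add  r6, r7, r6 ; 0/15/15/7/1/2/65533/3
#8 and  r6, r3, r3 ; 0/15/15/7/1/2/7/3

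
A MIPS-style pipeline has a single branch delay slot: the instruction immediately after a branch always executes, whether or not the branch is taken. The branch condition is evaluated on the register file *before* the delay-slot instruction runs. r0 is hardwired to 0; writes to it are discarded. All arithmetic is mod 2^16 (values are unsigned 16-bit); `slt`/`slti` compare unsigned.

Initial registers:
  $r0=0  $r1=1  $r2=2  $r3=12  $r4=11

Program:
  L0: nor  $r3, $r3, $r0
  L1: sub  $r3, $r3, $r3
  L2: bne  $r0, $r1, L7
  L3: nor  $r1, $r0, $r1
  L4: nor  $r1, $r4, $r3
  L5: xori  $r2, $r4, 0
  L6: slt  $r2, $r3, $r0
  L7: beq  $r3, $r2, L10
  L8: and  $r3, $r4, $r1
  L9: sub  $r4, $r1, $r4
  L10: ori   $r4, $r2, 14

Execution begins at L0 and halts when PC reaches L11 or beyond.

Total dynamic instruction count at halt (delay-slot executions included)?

8

#0 nor  $r3, $r3, $r0 ; 0/1/2/65523/11
#1 sub  $r3, $r3, $r3 ; 0/1/2/0/11
#2 bne  $r0, $r1, L7 ; 0/1/2/0/11 ; →target
#3 nor  $r1, $r0, $r1 ; 0/65534/2/0/11
#7 beq  $r3, $r2, L10 ; 0/65534/2/0/11 ; →fallthru
#8 and  $r3, $r4, $r1 ; 0/65534/2/10/11
#9 sub  $r4, $r1, $r4 ; 0/65534/2/10/65523
#10 ori   $r4, $r2, 14 ; 0/65534/2/10/14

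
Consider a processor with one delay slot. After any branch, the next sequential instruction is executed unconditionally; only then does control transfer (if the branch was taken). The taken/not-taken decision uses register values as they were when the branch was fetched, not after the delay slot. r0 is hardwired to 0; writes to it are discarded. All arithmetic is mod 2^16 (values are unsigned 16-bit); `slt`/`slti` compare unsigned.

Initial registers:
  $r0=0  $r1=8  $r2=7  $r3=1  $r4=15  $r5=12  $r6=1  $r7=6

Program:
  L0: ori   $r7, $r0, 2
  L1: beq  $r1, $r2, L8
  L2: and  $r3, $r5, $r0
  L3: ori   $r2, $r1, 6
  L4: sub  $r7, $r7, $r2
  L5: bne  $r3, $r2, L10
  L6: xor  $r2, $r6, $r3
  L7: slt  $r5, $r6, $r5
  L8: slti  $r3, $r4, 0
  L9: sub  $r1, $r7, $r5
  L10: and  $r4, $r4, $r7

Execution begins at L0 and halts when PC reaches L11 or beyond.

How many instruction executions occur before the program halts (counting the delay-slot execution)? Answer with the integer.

#0 ori   $r7, $r0, 2 ; 0/8/7/1/15/12/1/2
#1 beq  $r1, $r2, L8 ; 0/8/7/1/15/12/1/2 ; →fallthru
#2 and  $r3, $r5, $r0 ; 0/8/7/0/15/12/1/2
#3 ori   $r2, $r1, 6 ; 0/8/14/0/15/12/1/2
#4 sub  $r7, $r7, $r2 ; 0/8/14/0/15/12/1/65524
#5 bne  $r3, $r2, L10 ; 0/8/14/0/15/12/1/65524 ; →target
#6 xor  $r2, $r6, $r3 ; 0/8/1/0/15/12/1/65524
#10 and  $r4, $r4, $r7 ; 0/8/1/0/4/12/1/65524

8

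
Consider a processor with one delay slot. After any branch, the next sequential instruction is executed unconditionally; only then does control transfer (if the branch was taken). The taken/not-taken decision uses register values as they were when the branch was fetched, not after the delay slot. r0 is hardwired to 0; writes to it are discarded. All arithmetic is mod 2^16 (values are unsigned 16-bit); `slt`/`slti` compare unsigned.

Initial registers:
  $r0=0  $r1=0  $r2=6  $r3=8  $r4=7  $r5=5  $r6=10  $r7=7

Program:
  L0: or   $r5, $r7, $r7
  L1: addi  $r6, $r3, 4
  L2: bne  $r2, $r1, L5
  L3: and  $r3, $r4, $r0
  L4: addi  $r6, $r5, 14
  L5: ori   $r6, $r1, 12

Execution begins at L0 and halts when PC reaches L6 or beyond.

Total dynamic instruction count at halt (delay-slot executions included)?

5

#0 or   $r5, $r7, $r7 ; 0/0/6/8/7/7/10/7
#1 addi  $r6, $r3, 4 ; 0/0/6/8/7/7/12/7
#2 bne  $r2, $r1, L5 ; 0/0/6/8/7/7/12/7 ; →target
#3 and  $r3, $r4, $r0 ; 0/0/6/0/7/7/12/7
#5 ori   $r6, $r1, 12 ; 0/0/6/0/7/7/12/7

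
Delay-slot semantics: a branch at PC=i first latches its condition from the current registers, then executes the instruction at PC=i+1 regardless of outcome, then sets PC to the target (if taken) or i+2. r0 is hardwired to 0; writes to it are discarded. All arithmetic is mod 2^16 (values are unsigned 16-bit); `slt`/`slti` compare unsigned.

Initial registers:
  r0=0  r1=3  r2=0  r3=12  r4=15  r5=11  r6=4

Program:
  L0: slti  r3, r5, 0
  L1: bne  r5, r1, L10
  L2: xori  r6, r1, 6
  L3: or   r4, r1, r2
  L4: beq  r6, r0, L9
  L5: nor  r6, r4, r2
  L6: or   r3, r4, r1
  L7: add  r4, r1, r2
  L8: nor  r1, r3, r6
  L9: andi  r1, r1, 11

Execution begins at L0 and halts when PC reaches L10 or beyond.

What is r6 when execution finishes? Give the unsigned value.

5

PC=0  slti  r3, r5, 0        | r0=0 r1=3 r2=0 r3=0 r4=15 r5=11 r6=4
PC=1  bne  r5, r1, L10       | r0=0 r1=3 r2=0 r3=0 r4=15 r5=11 r6=4  [TAKEN]
PC=2  xori  r6, r1, 6        | r0=0 r1=3 r2=0 r3=0 r4=15 r5=11 r6=5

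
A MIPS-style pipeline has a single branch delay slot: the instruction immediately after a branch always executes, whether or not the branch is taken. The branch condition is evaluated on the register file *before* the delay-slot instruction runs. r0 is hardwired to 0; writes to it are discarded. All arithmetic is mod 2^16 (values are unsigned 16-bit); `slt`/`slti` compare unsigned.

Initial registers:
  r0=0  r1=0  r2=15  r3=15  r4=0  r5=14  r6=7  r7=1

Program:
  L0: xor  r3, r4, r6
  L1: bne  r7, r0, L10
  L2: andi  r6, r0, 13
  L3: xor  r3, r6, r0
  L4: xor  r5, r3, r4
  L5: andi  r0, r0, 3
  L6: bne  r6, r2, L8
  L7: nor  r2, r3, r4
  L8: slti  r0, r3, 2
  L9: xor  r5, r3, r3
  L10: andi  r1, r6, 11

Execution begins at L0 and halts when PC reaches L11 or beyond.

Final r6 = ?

PC=0  xor  r3, r4, r6        | r0=0 r1=0 r2=15 r3=7 r4=0 r5=14 r6=7 r7=1
PC=1  bne  r7, r0, L10       | r0=0 r1=0 r2=15 r3=7 r4=0 r5=14 r6=7 r7=1  [TAKEN]
PC=2  andi  r6, r0, 13       | r0=0 r1=0 r2=15 r3=7 r4=0 r5=14 r6=0 r7=1
PC=10 andi  r1, r6, 11       | r0=0 r1=0 r2=15 r3=7 r4=0 r5=14 r6=0 r7=1

0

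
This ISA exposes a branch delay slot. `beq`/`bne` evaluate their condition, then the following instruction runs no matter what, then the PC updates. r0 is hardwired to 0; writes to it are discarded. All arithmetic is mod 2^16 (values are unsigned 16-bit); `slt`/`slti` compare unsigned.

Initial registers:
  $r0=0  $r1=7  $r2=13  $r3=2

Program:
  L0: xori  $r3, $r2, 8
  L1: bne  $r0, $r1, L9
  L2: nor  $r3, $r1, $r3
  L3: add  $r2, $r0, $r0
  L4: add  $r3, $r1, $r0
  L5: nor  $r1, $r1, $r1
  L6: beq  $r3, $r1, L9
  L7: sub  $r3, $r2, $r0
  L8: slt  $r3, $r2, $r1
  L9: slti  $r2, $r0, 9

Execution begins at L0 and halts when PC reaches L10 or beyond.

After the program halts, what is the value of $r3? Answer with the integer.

  step pc=0: xori  $r3, $r2, 8  regs=(0,7,13,5)
  step pc=1: bne  $r0, $r1, L9  cond=T  regs=(0,7,13,5)
  step pc=2: nor  $r3, $r1, $r3  regs=(0,7,13,65528)
  step pc=9: slti  $r2, $r0, 9  regs=(0,7,1,65528)

65528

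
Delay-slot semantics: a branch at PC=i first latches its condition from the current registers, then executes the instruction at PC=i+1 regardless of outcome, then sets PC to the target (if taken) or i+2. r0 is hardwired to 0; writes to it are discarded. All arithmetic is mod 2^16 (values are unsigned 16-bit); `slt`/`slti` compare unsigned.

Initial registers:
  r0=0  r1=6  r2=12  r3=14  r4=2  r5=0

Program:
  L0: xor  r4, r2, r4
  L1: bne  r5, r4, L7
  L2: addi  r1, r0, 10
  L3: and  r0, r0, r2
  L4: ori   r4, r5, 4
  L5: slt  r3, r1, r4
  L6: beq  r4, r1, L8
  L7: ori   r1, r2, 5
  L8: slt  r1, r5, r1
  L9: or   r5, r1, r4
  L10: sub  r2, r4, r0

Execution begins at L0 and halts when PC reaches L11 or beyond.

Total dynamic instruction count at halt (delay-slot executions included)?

[0] xor  r4, r2, r4  →  {r0:0, r1:6, r2:12, r3:14, r4:14, r5:0}
[1] bne  r5, r4, L7  →  {r0:0, r1:6, r2:12, r3:14, r4:14, r5:0}  ⟨branch taken⟩
[2] addi  r1, r0, 10  →  {r0:0, r1:10, r2:12, r3:14, r4:14, r5:0}
[7] ori   r1, r2, 5  →  {r0:0, r1:13, r2:12, r3:14, r4:14, r5:0}
[8] slt  r1, r5, r1  →  {r0:0, r1:1, r2:12, r3:14, r4:14, r5:0}
[9] or   r5, r1, r4  →  {r0:0, r1:1, r2:12, r3:14, r4:14, r5:15}
[10] sub  r2, r4, r0  →  {r0:0, r1:1, r2:14, r3:14, r4:14, r5:15}

7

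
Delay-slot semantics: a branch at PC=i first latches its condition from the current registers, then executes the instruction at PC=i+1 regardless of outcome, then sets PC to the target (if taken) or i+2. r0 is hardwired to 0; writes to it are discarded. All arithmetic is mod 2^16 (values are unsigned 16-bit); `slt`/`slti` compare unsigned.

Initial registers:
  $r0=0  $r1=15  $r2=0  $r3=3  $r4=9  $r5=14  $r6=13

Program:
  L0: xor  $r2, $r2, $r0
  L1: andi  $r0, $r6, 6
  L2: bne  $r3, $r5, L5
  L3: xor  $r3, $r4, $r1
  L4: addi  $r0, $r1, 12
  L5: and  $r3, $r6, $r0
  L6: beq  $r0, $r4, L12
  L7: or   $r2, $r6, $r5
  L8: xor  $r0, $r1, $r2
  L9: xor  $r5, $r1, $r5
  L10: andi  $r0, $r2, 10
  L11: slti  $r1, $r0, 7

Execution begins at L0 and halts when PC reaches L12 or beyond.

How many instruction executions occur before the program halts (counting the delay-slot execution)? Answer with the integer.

[0] xor  $r2, $r2, $r0  →  {$r0:0, $r1:15, $r2:0, $r3:3, $r4:9, $r5:14, $r6:13}
[1] andi  $r0, $r6, 6  →  {$r0:0, $r1:15, $r2:0, $r3:3, $r4:9, $r5:14, $r6:13}
[2] bne  $r3, $r5, L5  →  {$r0:0, $r1:15, $r2:0, $r3:3, $r4:9, $r5:14, $r6:13}  ⟨branch taken⟩
[3] xor  $r3, $r4, $r1  →  {$r0:0, $r1:15, $r2:0, $r3:6, $r4:9, $r5:14, $r6:13}
[5] and  $r3, $r6, $r0  →  {$r0:0, $r1:15, $r2:0, $r3:0, $r4:9, $r5:14, $r6:13}
[6] beq  $r0, $r4, L12  →  {$r0:0, $r1:15, $r2:0, $r3:0, $r4:9, $r5:14, $r6:13}  ⟨branch fallthrough⟩
[7] or   $r2, $r6, $r5  →  {$r0:0, $r1:15, $r2:15, $r3:0, $r4:9, $r5:14, $r6:13}
[8] xor  $r0, $r1, $r2  →  {$r0:0, $r1:15, $r2:15, $r3:0, $r4:9, $r5:14, $r6:13}
[9] xor  $r5, $r1, $r5  →  {$r0:0, $r1:15, $r2:15, $r3:0, $r4:9, $r5:1, $r6:13}
[10] andi  $r0, $r2, 10  →  {$r0:0, $r1:15, $r2:15, $r3:0, $r4:9, $r5:1, $r6:13}
[11] slti  $r1, $r0, 7  →  {$r0:0, $r1:1, $r2:15, $r3:0, $r4:9, $r5:1, $r6:13}

11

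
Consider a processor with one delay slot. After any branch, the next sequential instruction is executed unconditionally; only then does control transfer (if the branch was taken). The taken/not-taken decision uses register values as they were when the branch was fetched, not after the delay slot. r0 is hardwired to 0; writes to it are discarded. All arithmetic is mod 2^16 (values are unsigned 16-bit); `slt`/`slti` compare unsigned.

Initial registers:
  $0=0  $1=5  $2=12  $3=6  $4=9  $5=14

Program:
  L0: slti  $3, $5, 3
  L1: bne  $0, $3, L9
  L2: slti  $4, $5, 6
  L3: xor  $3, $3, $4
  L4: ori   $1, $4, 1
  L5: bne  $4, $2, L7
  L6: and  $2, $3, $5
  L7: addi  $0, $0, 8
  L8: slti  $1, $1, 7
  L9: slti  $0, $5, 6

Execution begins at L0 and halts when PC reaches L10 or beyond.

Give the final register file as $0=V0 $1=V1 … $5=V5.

[0] slti  $3, $5, 3  →  {$0:0, $1:5, $2:12, $3:0, $4:9, $5:14}
[1] bne  $0, $3, L9  →  {$0:0, $1:5, $2:12, $3:0, $4:9, $5:14}  ⟨branch fallthrough⟩
[2] slti  $4, $5, 6  →  {$0:0, $1:5, $2:12, $3:0, $4:0, $5:14}
[3] xor  $3, $3, $4  →  {$0:0, $1:5, $2:12, $3:0, $4:0, $5:14}
[4] ori   $1, $4, 1  →  {$0:0, $1:1, $2:12, $3:0, $4:0, $5:14}
[5] bne  $4, $2, L7  →  {$0:0, $1:1, $2:12, $3:0, $4:0, $5:14}  ⟨branch taken⟩
[6] and  $2, $3, $5  →  {$0:0, $1:1, $2:0, $3:0, $4:0, $5:14}
[7] addi  $0, $0, 8  →  {$0:0, $1:1, $2:0, $3:0, $4:0, $5:14}
[8] slti  $1, $1, 7  →  {$0:0, $1:1, $2:0, $3:0, $4:0, $5:14}
[9] slti  $0, $5, 6  →  {$0:0, $1:1, $2:0, $3:0, $4:0, $5:14}

$0=0 $1=1 $2=0 $3=0 $4=0 $5=14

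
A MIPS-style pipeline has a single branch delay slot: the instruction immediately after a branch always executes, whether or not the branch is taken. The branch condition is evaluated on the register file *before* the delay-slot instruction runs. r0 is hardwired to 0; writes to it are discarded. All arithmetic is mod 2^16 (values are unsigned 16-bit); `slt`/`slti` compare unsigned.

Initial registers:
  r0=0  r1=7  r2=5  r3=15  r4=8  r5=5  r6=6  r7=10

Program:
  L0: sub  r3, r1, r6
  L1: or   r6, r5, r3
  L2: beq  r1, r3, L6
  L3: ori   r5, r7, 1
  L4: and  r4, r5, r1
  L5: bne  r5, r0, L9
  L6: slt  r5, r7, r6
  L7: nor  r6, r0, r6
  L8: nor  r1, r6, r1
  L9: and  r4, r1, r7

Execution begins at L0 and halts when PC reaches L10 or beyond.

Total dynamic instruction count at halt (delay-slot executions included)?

  step pc=0: sub  r3, r1, r6  regs=(0,7,5,1,8,5,6,10)
  step pc=1: or   r6, r5, r3  regs=(0,7,5,1,8,5,5,10)
  step pc=2: beq  r1, r3, L6  cond=F  regs=(0,7,5,1,8,5,5,10)
  step pc=3: ori   r5, r7, 1  regs=(0,7,5,1,8,11,5,10)
  step pc=4: and  r4, r5, r1  regs=(0,7,5,1,3,11,5,10)
  step pc=5: bne  r5, r0, L9  cond=T  regs=(0,7,5,1,3,11,5,10)
  step pc=6: slt  r5, r7, r6  regs=(0,7,5,1,3,0,5,10)
  step pc=9: and  r4, r1, r7  regs=(0,7,5,1,2,0,5,10)

8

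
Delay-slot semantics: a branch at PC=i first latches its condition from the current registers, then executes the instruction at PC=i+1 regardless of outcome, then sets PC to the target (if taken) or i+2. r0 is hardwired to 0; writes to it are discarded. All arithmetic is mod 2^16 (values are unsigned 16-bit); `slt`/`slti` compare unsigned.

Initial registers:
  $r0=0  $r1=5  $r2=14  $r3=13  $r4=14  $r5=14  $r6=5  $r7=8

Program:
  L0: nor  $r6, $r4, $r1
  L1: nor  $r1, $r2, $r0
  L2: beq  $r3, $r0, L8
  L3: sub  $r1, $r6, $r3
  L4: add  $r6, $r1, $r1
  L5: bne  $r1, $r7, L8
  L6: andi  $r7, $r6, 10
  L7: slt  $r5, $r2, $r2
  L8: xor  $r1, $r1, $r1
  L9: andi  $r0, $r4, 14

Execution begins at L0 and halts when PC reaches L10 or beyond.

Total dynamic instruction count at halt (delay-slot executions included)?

9

PC=0  nor  $r6, $r4, $r1     | $r0=0 $r1=5 $r2=14 $r3=13 $r4=14 $r5=14 $r6=65520 $r7=8
PC=1  nor  $r1, $r2, $r0     | $r0=0 $r1=65521 $r2=14 $r3=13 $r4=14 $r5=14 $r6=65520 $r7=8
PC=2  beq  $r3, $r0, L8      | $r0=0 $r1=65521 $r2=14 $r3=13 $r4=14 $r5=14 $r6=65520 $r7=8  [not taken]
PC=3  sub  $r1, $r6, $r3     | $r0=0 $r1=65507 $r2=14 $r3=13 $r4=14 $r5=14 $r6=65520 $r7=8
PC=4  add  $r6, $r1, $r1     | $r0=0 $r1=65507 $r2=14 $r3=13 $r4=14 $r5=14 $r6=65478 $r7=8
PC=5  bne  $r1, $r7, L8      | $r0=0 $r1=65507 $r2=14 $r3=13 $r4=14 $r5=14 $r6=65478 $r7=8  [TAKEN]
PC=6  andi  $r7, $r6, 10     | $r0=0 $r1=65507 $r2=14 $r3=13 $r4=14 $r5=14 $r6=65478 $r7=2
PC=8  xor  $r1, $r1, $r1     | $r0=0 $r1=0 $r2=14 $r3=13 $r4=14 $r5=14 $r6=65478 $r7=2
PC=9  andi  $r0, $r4, 14     | $r0=0 $r1=0 $r2=14 $r3=13 $r4=14 $r5=14 $r6=65478 $r7=2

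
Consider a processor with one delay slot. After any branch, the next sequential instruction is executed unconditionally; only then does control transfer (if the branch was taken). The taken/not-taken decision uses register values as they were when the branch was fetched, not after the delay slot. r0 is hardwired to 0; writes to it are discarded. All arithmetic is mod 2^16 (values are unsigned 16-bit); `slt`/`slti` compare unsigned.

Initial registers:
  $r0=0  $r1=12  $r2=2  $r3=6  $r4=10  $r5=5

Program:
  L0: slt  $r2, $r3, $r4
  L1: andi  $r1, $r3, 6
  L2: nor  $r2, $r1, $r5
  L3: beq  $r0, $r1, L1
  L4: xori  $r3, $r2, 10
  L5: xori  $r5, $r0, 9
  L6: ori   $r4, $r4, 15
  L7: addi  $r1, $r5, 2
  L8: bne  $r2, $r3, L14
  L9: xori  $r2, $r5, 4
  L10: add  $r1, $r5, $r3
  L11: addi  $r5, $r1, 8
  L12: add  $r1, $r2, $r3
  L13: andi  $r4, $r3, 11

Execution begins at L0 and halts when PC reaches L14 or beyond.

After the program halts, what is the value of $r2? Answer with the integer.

[0] slt  $r2, $r3, $r4  →  {$r0:0, $r1:12, $r2:1, $r3:6, $r4:10, $r5:5}
[1] andi  $r1, $r3, 6  →  {$r0:0, $r1:6, $r2:1, $r3:6, $r4:10, $r5:5}
[2] nor  $r2, $r1, $r5  →  {$r0:0, $r1:6, $r2:65528, $r3:6, $r4:10, $r5:5}
[3] beq  $r0, $r1, L1  →  {$r0:0, $r1:6, $r2:65528, $r3:6, $r4:10, $r5:5}  ⟨branch fallthrough⟩
[4] xori  $r3, $r2, 10  →  {$r0:0, $r1:6, $r2:65528, $r3:65522, $r4:10, $r5:5}
[5] xori  $r5, $r0, 9  →  {$r0:0, $r1:6, $r2:65528, $r3:65522, $r4:10, $r5:9}
[6] ori   $r4, $r4, 15  →  {$r0:0, $r1:6, $r2:65528, $r3:65522, $r4:15, $r5:9}
[7] addi  $r1, $r5, 2  →  {$r0:0, $r1:11, $r2:65528, $r3:65522, $r4:15, $r5:9}
[8] bne  $r2, $r3, L14  →  {$r0:0, $r1:11, $r2:65528, $r3:65522, $r4:15, $r5:9}  ⟨branch taken⟩
[9] xori  $r2, $r5, 4  →  {$r0:0, $r1:11, $r2:13, $r3:65522, $r4:15, $r5:9}

13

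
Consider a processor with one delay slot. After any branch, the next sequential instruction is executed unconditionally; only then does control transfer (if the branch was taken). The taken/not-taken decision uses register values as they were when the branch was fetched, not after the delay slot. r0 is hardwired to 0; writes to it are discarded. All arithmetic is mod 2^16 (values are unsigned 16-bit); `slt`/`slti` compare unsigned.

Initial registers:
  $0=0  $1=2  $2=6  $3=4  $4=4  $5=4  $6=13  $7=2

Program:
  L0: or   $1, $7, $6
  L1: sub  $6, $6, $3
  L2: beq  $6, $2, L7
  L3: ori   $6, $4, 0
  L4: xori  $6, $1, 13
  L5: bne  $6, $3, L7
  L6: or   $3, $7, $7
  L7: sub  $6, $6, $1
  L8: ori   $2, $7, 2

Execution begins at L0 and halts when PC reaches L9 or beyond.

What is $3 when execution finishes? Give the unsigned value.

2

[0] or   $1, $7, $6  →  {$0:0, $1:15, $2:6, $3:4, $4:4, $5:4, $6:13, $7:2}
[1] sub  $6, $6, $3  →  {$0:0, $1:15, $2:6, $3:4, $4:4, $5:4, $6:9, $7:2}
[2] beq  $6, $2, L7  →  {$0:0, $1:15, $2:6, $3:4, $4:4, $5:4, $6:9, $7:2}  ⟨branch fallthrough⟩
[3] ori   $6, $4, 0  →  {$0:0, $1:15, $2:6, $3:4, $4:4, $5:4, $6:4, $7:2}
[4] xori  $6, $1, 13  →  {$0:0, $1:15, $2:6, $3:4, $4:4, $5:4, $6:2, $7:2}
[5] bne  $6, $3, L7  →  {$0:0, $1:15, $2:6, $3:4, $4:4, $5:4, $6:2, $7:2}  ⟨branch taken⟩
[6] or   $3, $7, $7  →  {$0:0, $1:15, $2:6, $3:2, $4:4, $5:4, $6:2, $7:2}
[7] sub  $6, $6, $1  →  {$0:0, $1:15, $2:6, $3:2, $4:4, $5:4, $6:65523, $7:2}
[8] ori   $2, $7, 2  →  {$0:0, $1:15, $2:2, $3:2, $4:4, $5:4, $6:65523, $7:2}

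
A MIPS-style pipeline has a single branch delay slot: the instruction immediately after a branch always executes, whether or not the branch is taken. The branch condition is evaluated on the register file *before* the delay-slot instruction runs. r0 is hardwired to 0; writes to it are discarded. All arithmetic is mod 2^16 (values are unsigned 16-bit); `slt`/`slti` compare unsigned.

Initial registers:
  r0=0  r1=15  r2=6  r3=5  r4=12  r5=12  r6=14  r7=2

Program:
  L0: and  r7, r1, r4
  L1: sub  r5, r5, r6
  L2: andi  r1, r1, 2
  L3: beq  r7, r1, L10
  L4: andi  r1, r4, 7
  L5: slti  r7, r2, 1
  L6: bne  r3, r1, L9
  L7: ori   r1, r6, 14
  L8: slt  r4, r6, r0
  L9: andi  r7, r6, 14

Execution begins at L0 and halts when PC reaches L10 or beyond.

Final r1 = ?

#0 and  r7, r1, r4 ; 0/15/6/5/12/12/14/12
#1 sub  r5, r5, r6 ; 0/15/6/5/12/65534/14/12
#2 andi  r1, r1, 2 ; 0/2/6/5/12/65534/14/12
#3 beq  r7, r1, L10 ; 0/2/6/5/12/65534/14/12 ; →fallthru
#4 andi  r1, r4, 7 ; 0/4/6/5/12/65534/14/12
#5 slti  r7, r2, 1 ; 0/4/6/5/12/65534/14/0
#6 bne  r3, r1, L9 ; 0/4/6/5/12/65534/14/0 ; →target
#7 ori   r1, r6, 14 ; 0/14/6/5/12/65534/14/0
#9 andi  r7, r6, 14 ; 0/14/6/5/12/65534/14/14

14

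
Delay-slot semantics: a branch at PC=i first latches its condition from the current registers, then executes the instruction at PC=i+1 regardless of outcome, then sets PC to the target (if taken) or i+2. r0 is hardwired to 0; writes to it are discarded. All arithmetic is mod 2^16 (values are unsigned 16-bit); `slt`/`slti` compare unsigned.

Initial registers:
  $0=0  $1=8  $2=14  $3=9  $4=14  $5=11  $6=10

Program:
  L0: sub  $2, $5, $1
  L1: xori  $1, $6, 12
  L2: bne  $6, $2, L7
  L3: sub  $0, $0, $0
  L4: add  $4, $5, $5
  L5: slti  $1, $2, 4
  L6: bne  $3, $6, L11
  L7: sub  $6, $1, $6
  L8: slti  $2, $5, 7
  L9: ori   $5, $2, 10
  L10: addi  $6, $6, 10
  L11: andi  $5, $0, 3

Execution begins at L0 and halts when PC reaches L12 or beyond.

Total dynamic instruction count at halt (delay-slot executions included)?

  step pc=0: sub  $2, $5, $1  regs=(0,8,3,9,14,11,10)
  step pc=1: xori  $1, $6, 12  regs=(0,6,3,9,14,11,10)
  step pc=2: bne  $6, $2, L7  cond=T  regs=(0,6,3,9,14,11,10)
  step pc=3: sub  $0, $0, $0  regs=(0,6,3,9,14,11,10)
  step pc=7: sub  $6, $1, $6  regs=(0,6,3,9,14,11,65532)
  step pc=8: slti  $2, $5, 7  regs=(0,6,0,9,14,11,65532)
  step pc=9: ori   $5, $2, 10  regs=(0,6,0,9,14,10,65532)
  step pc=10: addi  $6, $6, 10  regs=(0,6,0,9,14,10,6)
  step pc=11: andi  $5, $0, 3  regs=(0,6,0,9,14,0,6)

9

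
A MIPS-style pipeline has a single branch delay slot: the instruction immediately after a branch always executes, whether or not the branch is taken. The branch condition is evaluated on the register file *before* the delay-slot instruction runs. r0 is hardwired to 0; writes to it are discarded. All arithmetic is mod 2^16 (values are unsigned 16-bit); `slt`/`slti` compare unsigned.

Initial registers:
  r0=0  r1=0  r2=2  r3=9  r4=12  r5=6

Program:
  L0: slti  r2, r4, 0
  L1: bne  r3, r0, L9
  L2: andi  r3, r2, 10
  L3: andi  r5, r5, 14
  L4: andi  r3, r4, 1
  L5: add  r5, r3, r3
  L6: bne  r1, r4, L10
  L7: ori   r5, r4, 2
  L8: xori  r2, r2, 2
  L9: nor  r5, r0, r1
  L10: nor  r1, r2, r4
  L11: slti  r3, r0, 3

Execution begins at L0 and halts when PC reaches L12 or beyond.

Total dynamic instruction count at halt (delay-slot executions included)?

6

  step pc=0: slti  r2, r4, 0  regs=(0,0,0,9,12,6)
  step pc=1: bne  r3, r0, L9  cond=T  regs=(0,0,0,9,12,6)
  step pc=2: andi  r3, r2, 10  regs=(0,0,0,0,12,6)
  step pc=9: nor  r5, r0, r1  regs=(0,0,0,0,12,65535)
  step pc=10: nor  r1, r2, r4  regs=(0,65523,0,0,12,65535)
  step pc=11: slti  r3, r0, 3  regs=(0,65523,0,1,12,65535)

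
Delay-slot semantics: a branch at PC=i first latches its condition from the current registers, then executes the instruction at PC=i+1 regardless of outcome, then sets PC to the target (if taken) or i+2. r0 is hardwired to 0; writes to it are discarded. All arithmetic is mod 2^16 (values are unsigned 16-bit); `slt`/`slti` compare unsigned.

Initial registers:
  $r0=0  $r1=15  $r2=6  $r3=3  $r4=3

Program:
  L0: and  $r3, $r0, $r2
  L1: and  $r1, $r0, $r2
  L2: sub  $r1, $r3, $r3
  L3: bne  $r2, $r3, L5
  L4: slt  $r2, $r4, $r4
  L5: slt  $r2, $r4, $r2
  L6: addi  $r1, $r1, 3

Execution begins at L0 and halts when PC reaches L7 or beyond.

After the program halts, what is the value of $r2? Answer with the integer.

  step pc=0: and  $r3, $r0, $r2  regs=(0,15,6,0,3)
  step pc=1: and  $r1, $r0, $r2  regs=(0,0,6,0,3)
  step pc=2: sub  $r1, $r3, $r3  regs=(0,0,6,0,3)
  step pc=3: bne  $r2, $r3, L5  cond=T  regs=(0,0,6,0,3)
  step pc=4: slt  $r2, $r4, $r4  regs=(0,0,0,0,3)
  step pc=5: slt  $r2, $r4, $r2  regs=(0,0,0,0,3)
  step pc=6: addi  $r1, $r1, 3  regs=(0,3,0,0,3)

0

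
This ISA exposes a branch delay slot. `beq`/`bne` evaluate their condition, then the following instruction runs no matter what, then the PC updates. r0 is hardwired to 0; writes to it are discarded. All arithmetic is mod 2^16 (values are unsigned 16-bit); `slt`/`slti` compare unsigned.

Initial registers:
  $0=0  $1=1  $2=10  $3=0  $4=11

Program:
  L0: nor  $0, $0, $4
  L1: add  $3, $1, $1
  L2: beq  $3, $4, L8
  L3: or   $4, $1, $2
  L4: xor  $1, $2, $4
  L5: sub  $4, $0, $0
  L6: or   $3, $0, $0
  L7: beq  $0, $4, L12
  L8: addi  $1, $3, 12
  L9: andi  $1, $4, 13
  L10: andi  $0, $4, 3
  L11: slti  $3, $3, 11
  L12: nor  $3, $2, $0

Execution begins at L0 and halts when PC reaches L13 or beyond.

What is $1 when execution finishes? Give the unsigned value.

12

#0 nor  $0, $0, $4 ; 0/1/10/0/11
#1 add  $3, $1, $1 ; 0/1/10/2/11
#2 beq  $3, $4, L8 ; 0/1/10/2/11 ; →fallthru
#3 or   $4, $1, $2 ; 0/1/10/2/11
#4 xor  $1, $2, $4 ; 0/1/10/2/11
#5 sub  $4, $0, $0 ; 0/1/10/2/0
#6 or   $3, $0, $0 ; 0/1/10/0/0
#7 beq  $0, $4, L12 ; 0/1/10/0/0 ; →target
#8 addi  $1, $3, 12 ; 0/12/10/0/0
#12 nor  $3, $2, $0 ; 0/12/10/65525/0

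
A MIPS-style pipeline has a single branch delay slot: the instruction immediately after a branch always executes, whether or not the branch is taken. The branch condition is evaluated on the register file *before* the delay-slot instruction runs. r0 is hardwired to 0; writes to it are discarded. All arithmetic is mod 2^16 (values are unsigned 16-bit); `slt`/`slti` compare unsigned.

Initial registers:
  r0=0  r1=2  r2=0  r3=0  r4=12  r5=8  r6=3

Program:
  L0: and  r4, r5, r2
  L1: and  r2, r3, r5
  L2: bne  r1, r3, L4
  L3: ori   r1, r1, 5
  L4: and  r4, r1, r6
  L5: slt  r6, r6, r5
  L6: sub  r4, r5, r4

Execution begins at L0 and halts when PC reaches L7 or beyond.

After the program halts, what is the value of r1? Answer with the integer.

#0 and  r4, r5, r2 ; 0/2/0/0/0/8/3
#1 and  r2, r3, r5 ; 0/2/0/0/0/8/3
#2 bne  r1, r3, L4 ; 0/2/0/0/0/8/3 ; →target
#3 ori   r1, r1, 5 ; 0/7/0/0/0/8/3
#4 and  r4, r1, r6 ; 0/7/0/0/3/8/3
#5 slt  r6, r6, r5 ; 0/7/0/0/3/8/1
#6 sub  r4, r5, r4 ; 0/7/0/0/5/8/1

7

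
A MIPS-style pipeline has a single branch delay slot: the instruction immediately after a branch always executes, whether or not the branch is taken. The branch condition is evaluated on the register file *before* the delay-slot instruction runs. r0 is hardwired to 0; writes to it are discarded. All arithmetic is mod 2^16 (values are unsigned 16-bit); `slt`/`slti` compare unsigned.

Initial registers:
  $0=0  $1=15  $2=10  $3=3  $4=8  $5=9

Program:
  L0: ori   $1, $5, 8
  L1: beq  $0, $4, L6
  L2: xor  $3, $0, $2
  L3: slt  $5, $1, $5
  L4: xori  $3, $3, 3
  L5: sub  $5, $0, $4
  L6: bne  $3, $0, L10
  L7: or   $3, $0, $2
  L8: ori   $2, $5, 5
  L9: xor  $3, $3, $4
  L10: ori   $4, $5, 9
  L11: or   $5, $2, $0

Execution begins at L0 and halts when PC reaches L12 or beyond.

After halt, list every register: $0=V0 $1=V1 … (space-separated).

  step pc=0: ori   $1, $5, 8  regs=(0,9,10,3,8,9)
  step pc=1: beq  $0, $4, L6  cond=F  regs=(0,9,10,3,8,9)
  step pc=2: xor  $3, $0, $2  regs=(0,9,10,10,8,9)
  step pc=3: slt  $5, $1, $5  regs=(0,9,10,10,8,0)
  step pc=4: xori  $3, $3, 3  regs=(0,9,10,9,8,0)
  step pc=5: sub  $5, $0, $4  regs=(0,9,10,9,8,65528)
  step pc=6: bne  $3, $0, L10  cond=T  regs=(0,9,10,9,8,65528)
  step pc=7: or   $3, $0, $2  regs=(0,9,10,10,8,65528)
  step pc=10: ori   $4, $5, 9  regs=(0,9,10,10,65529,65528)
  step pc=11: or   $5, $2, $0  regs=(0,9,10,10,65529,10)

$0=0 $1=9 $2=10 $3=10 $4=65529 $5=10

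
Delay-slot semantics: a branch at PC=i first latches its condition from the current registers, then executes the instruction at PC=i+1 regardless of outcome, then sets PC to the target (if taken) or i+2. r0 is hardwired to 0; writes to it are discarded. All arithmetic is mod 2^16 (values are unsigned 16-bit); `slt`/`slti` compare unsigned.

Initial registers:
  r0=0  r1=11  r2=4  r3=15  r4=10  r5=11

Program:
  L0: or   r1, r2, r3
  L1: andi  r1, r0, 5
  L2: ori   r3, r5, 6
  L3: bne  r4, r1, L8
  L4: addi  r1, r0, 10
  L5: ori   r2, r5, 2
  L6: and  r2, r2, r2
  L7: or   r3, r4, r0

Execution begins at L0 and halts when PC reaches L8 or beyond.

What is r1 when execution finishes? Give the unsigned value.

  step pc=0: or   r1, r2, r3  regs=(0,15,4,15,10,11)
  step pc=1: andi  r1, r0, 5  regs=(0,0,4,15,10,11)
  step pc=2: ori   r3, r5, 6  regs=(0,0,4,15,10,11)
  step pc=3: bne  r4, r1, L8  cond=T  regs=(0,0,4,15,10,11)
  step pc=4: addi  r1, r0, 10  regs=(0,10,4,15,10,11)

10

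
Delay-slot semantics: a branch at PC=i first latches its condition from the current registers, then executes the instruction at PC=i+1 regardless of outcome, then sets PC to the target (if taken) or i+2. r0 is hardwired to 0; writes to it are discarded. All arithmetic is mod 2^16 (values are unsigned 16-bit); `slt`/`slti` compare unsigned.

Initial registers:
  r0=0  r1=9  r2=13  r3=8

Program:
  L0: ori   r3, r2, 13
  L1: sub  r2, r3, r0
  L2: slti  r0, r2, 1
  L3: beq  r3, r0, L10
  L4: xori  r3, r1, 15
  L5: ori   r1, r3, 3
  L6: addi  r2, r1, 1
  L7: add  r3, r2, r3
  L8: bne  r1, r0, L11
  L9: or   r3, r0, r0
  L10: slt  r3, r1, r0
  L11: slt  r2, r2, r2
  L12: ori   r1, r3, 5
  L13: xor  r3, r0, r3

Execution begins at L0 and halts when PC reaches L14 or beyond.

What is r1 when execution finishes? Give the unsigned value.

[0] ori   r3, r2, 13  →  {r0:0, r1:9, r2:13, r3:13}
[1] sub  r2, r3, r0  →  {r0:0, r1:9, r2:13, r3:13}
[2] slti  r0, r2, 1  →  {r0:0, r1:9, r2:13, r3:13}
[3] beq  r3, r0, L10  →  {r0:0, r1:9, r2:13, r3:13}  ⟨branch fallthrough⟩
[4] xori  r3, r1, 15  →  {r0:0, r1:9, r2:13, r3:6}
[5] ori   r1, r3, 3  →  {r0:0, r1:7, r2:13, r3:6}
[6] addi  r2, r1, 1  →  {r0:0, r1:7, r2:8, r3:6}
[7] add  r3, r2, r3  →  {r0:0, r1:7, r2:8, r3:14}
[8] bne  r1, r0, L11  →  {r0:0, r1:7, r2:8, r3:14}  ⟨branch taken⟩
[9] or   r3, r0, r0  →  {r0:0, r1:7, r2:8, r3:0}
[11] slt  r2, r2, r2  →  {r0:0, r1:7, r2:0, r3:0}
[12] ori   r1, r3, 5  →  {r0:0, r1:5, r2:0, r3:0}
[13] xor  r3, r0, r3  →  {r0:0, r1:5, r2:0, r3:0}

5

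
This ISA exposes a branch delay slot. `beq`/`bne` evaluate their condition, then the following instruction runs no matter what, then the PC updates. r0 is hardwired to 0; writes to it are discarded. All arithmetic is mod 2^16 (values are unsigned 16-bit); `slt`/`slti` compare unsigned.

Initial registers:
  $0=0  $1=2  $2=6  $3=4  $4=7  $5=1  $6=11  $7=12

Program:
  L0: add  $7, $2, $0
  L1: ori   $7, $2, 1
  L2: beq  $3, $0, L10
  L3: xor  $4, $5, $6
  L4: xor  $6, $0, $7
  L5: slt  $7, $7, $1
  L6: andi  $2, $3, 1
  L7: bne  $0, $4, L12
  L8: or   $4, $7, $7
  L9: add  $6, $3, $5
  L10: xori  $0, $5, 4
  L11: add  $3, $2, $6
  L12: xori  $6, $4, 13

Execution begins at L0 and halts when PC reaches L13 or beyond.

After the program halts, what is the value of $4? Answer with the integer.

  step pc=0: add  $7, $2, $0  regs=(0,2,6,4,7,1,11,6)
  step pc=1: ori   $7, $2, 1  regs=(0,2,6,4,7,1,11,7)
  step pc=2: beq  $3, $0, L10  cond=F  regs=(0,2,6,4,7,1,11,7)
  step pc=3: xor  $4, $5, $6  regs=(0,2,6,4,10,1,11,7)
  step pc=4: xor  $6, $0, $7  regs=(0,2,6,4,10,1,7,7)
  step pc=5: slt  $7, $7, $1  regs=(0,2,6,4,10,1,7,0)
  step pc=6: andi  $2, $3, 1  regs=(0,2,0,4,10,1,7,0)
  step pc=7: bne  $0, $4, L12  cond=T  regs=(0,2,0,4,10,1,7,0)
  step pc=8: or   $4, $7, $7  regs=(0,2,0,4,0,1,7,0)
  step pc=12: xori  $6, $4, 13  regs=(0,2,0,4,0,1,13,0)

0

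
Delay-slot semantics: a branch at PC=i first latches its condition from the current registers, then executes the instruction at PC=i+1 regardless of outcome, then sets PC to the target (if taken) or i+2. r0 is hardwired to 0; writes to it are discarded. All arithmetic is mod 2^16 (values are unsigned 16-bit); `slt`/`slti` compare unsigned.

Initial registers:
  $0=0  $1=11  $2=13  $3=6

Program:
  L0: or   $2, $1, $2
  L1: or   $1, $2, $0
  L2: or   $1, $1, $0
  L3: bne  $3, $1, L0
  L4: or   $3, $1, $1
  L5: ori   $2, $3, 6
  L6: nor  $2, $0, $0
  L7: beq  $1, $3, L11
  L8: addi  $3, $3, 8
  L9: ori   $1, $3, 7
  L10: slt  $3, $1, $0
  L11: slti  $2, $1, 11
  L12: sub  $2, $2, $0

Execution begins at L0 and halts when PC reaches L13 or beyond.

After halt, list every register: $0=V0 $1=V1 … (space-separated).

$0=0 $1=15 $2=0 $3=23

#0 or   $2, $1, $2 ; 0/11/15/6
#1 or   $1, $2, $0 ; 0/15/15/6
#2 or   $1, $1, $0 ; 0/15/15/6
#3 bne  $3, $1, L0 ; 0/15/15/6 ; →target
#4 or   $3, $1, $1 ; 0/15/15/15
#0 or   $2, $1, $2 ; 0/15/15/15
#1 or   $1, $2, $0 ; 0/15/15/15
#2 or   $1, $1, $0 ; 0/15/15/15
#3 bne  $3, $1, L0 ; 0/15/15/15 ; →fallthru
#4 or   $3, $1, $1 ; 0/15/15/15
#5 ori   $2, $3, 6 ; 0/15/15/15
#6 nor  $2, $0, $0 ; 0/15/65535/15
#7 beq  $1, $3, L11 ; 0/15/65535/15 ; →target
#8 addi  $3, $3, 8 ; 0/15/65535/23
#11 slti  $2, $1, 11 ; 0/15/0/23
#12 sub  $2, $2, $0 ; 0/15/0/23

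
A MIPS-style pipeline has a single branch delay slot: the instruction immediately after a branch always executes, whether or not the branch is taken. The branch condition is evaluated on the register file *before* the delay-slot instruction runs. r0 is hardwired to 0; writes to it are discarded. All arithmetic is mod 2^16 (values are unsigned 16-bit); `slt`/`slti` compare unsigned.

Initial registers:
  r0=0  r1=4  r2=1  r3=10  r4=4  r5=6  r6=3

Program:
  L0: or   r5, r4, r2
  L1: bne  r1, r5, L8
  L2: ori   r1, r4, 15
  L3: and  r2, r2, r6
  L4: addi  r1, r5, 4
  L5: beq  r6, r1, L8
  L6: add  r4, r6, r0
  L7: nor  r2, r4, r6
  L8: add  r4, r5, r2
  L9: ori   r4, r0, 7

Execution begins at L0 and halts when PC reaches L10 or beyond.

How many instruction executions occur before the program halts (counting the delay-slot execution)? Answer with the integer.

#0 or   r5, r4, r2 ; 0/4/1/10/4/5/3
#1 bne  r1, r5, L8 ; 0/4/1/10/4/5/3 ; →target
#2 ori   r1, r4, 15 ; 0/15/1/10/4/5/3
#8 add  r4, r5, r2 ; 0/15/1/10/6/5/3
#9 ori   r4, r0, 7 ; 0/15/1/10/7/5/3

5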